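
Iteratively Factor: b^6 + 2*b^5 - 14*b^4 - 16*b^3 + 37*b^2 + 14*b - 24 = (b + 4)*(b^5 - 2*b^4 - 6*b^3 + 8*b^2 + 5*b - 6) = (b + 2)*(b + 4)*(b^4 - 4*b^3 + 2*b^2 + 4*b - 3) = (b - 3)*(b + 2)*(b + 4)*(b^3 - b^2 - b + 1) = (b - 3)*(b - 1)*(b + 2)*(b + 4)*(b^2 - 1) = (b - 3)*(b - 1)*(b + 1)*(b + 2)*(b + 4)*(b - 1)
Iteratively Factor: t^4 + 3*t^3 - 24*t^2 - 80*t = (t + 4)*(t^3 - t^2 - 20*t) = t*(t + 4)*(t^2 - t - 20) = t*(t - 5)*(t + 4)*(t + 4)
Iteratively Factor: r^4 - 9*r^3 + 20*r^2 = (r)*(r^3 - 9*r^2 + 20*r) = r*(r - 4)*(r^2 - 5*r) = r^2*(r - 4)*(r - 5)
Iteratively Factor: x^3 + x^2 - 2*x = (x - 1)*(x^2 + 2*x) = (x - 1)*(x + 2)*(x)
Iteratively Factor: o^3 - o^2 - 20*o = (o)*(o^2 - o - 20) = o*(o - 5)*(o + 4)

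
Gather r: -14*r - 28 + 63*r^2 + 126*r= 63*r^2 + 112*r - 28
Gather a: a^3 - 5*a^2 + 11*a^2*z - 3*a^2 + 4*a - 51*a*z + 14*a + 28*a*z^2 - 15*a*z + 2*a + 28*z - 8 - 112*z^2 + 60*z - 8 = a^3 + a^2*(11*z - 8) + a*(28*z^2 - 66*z + 20) - 112*z^2 + 88*z - 16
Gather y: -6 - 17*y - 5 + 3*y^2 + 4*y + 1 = 3*y^2 - 13*y - 10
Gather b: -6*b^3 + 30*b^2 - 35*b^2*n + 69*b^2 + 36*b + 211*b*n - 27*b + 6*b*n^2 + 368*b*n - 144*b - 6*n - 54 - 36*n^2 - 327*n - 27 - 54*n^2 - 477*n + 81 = -6*b^3 + b^2*(99 - 35*n) + b*(6*n^2 + 579*n - 135) - 90*n^2 - 810*n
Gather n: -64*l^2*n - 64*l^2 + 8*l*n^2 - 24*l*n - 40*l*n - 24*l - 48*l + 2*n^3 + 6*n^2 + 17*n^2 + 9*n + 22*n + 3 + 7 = -64*l^2 - 72*l + 2*n^3 + n^2*(8*l + 23) + n*(-64*l^2 - 64*l + 31) + 10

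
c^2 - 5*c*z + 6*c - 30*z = (c + 6)*(c - 5*z)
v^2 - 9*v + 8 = (v - 8)*(v - 1)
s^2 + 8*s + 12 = (s + 2)*(s + 6)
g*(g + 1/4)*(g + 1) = g^3 + 5*g^2/4 + g/4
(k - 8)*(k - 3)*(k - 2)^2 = k^4 - 15*k^3 + 72*k^2 - 140*k + 96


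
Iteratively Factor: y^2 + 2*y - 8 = (y + 4)*(y - 2)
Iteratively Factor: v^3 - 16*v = (v - 4)*(v^2 + 4*v) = v*(v - 4)*(v + 4)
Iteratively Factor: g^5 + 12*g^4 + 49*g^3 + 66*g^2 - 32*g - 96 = (g + 3)*(g^4 + 9*g^3 + 22*g^2 - 32) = (g + 3)*(g + 4)*(g^3 + 5*g^2 + 2*g - 8) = (g + 2)*(g + 3)*(g + 4)*(g^2 + 3*g - 4) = (g + 2)*(g + 3)*(g + 4)^2*(g - 1)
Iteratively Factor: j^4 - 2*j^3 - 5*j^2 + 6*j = (j - 1)*(j^3 - j^2 - 6*j) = (j - 1)*(j + 2)*(j^2 - 3*j) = j*(j - 1)*(j + 2)*(j - 3)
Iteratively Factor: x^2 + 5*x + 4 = (x + 4)*(x + 1)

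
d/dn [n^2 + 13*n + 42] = 2*n + 13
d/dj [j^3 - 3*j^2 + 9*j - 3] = 3*j^2 - 6*j + 9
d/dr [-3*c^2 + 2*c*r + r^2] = 2*c + 2*r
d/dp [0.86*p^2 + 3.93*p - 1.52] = 1.72*p + 3.93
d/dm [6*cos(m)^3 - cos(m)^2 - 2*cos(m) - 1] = 2*(-9*cos(m)^2 + cos(m) + 1)*sin(m)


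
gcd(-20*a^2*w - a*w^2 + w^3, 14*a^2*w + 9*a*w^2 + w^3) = w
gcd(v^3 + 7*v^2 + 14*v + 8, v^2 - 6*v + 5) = 1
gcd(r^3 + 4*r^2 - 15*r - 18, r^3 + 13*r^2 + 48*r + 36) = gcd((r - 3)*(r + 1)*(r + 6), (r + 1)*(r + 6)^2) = r^2 + 7*r + 6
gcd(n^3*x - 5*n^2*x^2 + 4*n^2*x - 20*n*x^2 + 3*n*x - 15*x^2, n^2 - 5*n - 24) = n + 3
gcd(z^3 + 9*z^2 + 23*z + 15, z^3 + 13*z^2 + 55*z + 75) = z^2 + 8*z + 15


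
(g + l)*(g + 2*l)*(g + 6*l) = g^3 + 9*g^2*l + 20*g*l^2 + 12*l^3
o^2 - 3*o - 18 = (o - 6)*(o + 3)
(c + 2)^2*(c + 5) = c^3 + 9*c^2 + 24*c + 20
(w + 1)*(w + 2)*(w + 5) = w^3 + 8*w^2 + 17*w + 10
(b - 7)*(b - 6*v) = b^2 - 6*b*v - 7*b + 42*v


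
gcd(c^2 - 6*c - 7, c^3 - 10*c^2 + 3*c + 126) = c - 7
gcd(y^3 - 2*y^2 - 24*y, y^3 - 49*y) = y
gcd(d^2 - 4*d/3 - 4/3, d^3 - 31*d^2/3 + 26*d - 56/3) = d - 2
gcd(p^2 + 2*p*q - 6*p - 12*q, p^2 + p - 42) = p - 6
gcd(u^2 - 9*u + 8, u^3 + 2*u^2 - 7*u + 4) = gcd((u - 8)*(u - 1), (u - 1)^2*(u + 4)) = u - 1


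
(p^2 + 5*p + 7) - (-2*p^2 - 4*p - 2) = 3*p^2 + 9*p + 9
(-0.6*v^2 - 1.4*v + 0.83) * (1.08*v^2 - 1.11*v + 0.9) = -0.648*v^4 - 0.846*v^3 + 1.9104*v^2 - 2.1813*v + 0.747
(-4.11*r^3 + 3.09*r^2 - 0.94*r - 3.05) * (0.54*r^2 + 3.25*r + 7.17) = -2.2194*r^5 - 11.6889*r^4 - 19.9338*r^3 + 17.4533*r^2 - 16.6523*r - 21.8685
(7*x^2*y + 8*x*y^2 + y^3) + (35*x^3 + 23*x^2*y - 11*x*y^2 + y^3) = 35*x^3 + 30*x^2*y - 3*x*y^2 + 2*y^3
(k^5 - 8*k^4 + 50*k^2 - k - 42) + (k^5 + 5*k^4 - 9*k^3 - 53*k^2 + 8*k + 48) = 2*k^5 - 3*k^4 - 9*k^3 - 3*k^2 + 7*k + 6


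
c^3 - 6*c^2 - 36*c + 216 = (c - 6)^2*(c + 6)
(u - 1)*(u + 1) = u^2 - 1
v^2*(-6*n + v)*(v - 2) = -6*n*v^3 + 12*n*v^2 + v^4 - 2*v^3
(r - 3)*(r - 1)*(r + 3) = r^3 - r^2 - 9*r + 9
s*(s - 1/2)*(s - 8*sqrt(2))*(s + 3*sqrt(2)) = s^4 - 5*sqrt(2)*s^3 - s^3/2 - 48*s^2 + 5*sqrt(2)*s^2/2 + 24*s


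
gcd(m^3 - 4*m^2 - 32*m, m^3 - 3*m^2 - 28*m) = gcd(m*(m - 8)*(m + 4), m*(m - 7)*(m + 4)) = m^2 + 4*m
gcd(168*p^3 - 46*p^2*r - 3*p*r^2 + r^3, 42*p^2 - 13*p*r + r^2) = 6*p - r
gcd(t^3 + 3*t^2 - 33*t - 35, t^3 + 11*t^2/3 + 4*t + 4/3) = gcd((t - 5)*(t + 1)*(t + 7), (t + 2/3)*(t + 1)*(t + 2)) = t + 1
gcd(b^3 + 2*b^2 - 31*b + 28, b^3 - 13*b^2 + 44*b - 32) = b^2 - 5*b + 4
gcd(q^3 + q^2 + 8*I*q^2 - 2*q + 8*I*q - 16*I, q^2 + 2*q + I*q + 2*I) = q + 2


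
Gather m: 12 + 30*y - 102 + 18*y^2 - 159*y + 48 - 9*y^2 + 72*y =9*y^2 - 57*y - 42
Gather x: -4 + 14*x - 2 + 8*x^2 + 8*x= 8*x^2 + 22*x - 6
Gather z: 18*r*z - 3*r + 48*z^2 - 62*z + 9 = -3*r + 48*z^2 + z*(18*r - 62) + 9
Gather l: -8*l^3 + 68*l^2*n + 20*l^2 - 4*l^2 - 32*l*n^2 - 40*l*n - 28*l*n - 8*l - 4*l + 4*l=-8*l^3 + l^2*(68*n + 16) + l*(-32*n^2 - 68*n - 8)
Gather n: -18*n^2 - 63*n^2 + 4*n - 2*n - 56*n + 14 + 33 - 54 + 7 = -81*n^2 - 54*n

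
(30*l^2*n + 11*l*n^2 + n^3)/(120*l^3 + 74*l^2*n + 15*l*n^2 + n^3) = n/(4*l + n)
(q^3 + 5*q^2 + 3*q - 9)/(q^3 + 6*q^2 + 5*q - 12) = (q + 3)/(q + 4)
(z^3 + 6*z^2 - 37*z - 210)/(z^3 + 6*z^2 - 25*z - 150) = (z^2 + z - 42)/(z^2 + z - 30)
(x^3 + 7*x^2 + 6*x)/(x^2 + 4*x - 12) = x*(x + 1)/(x - 2)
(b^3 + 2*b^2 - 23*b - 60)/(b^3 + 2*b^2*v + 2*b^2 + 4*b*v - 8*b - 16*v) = (b^2 - 2*b - 15)/(b^2 + 2*b*v - 2*b - 4*v)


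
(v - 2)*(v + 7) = v^2 + 5*v - 14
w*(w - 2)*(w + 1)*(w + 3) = w^4 + 2*w^3 - 5*w^2 - 6*w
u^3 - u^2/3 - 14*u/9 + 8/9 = (u - 1)*(u - 2/3)*(u + 4/3)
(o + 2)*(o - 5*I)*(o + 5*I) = o^3 + 2*o^2 + 25*o + 50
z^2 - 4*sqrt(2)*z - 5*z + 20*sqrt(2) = (z - 5)*(z - 4*sqrt(2))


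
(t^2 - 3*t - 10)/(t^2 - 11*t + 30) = (t + 2)/(t - 6)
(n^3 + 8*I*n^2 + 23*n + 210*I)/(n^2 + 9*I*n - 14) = (n^2 + I*n + 30)/(n + 2*I)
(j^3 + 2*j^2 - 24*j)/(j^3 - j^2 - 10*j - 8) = j*(j + 6)/(j^2 + 3*j + 2)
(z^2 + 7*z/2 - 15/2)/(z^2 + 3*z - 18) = (2*z^2 + 7*z - 15)/(2*(z^2 + 3*z - 18))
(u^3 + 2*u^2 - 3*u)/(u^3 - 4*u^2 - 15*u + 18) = u/(u - 6)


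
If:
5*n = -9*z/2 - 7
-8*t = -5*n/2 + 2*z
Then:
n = -9*z/10 - 7/5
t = -17*z/32 - 7/16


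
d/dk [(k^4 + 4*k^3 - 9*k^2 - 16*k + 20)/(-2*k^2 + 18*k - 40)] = (-2*k^5 + 23*k^4 - 8*k^3 - 337*k^2 + 400*k + 140)/(2*(k^4 - 18*k^3 + 121*k^2 - 360*k + 400))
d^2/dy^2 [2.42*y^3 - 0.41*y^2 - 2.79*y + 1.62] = 14.52*y - 0.82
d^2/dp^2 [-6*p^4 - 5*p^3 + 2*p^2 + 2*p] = -72*p^2 - 30*p + 4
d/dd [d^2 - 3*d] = 2*d - 3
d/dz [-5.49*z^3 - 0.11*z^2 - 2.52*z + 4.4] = -16.47*z^2 - 0.22*z - 2.52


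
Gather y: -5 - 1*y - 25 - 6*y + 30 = -7*y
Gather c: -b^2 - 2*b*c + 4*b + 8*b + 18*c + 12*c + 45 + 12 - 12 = -b^2 + 12*b + c*(30 - 2*b) + 45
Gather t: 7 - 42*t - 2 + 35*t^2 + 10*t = 35*t^2 - 32*t + 5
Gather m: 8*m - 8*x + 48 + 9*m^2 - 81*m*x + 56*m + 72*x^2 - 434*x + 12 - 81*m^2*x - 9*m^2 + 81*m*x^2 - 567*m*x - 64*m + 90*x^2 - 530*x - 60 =-81*m^2*x + m*(81*x^2 - 648*x) + 162*x^2 - 972*x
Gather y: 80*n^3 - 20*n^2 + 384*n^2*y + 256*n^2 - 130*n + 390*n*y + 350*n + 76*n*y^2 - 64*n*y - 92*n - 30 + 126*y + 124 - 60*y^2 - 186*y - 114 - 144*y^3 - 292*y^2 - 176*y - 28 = 80*n^3 + 236*n^2 + 128*n - 144*y^3 + y^2*(76*n - 352) + y*(384*n^2 + 326*n - 236) - 48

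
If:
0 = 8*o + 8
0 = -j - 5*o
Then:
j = 5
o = -1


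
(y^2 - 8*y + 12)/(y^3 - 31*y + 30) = (y^2 - 8*y + 12)/(y^3 - 31*y + 30)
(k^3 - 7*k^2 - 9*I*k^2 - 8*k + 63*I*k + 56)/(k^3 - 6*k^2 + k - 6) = (k^2 - k*(7 + 8*I) + 56*I)/(k^2 + k*(-6 + I) - 6*I)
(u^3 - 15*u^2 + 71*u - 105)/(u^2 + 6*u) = (u^3 - 15*u^2 + 71*u - 105)/(u*(u + 6))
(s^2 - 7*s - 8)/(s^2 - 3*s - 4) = (s - 8)/(s - 4)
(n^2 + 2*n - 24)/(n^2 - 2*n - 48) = (n - 4)/(n - 8)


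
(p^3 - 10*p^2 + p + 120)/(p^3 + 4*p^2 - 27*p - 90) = (p - 8)/(p + 6)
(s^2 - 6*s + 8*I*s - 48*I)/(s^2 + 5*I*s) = (s^2 - 6*s + 8*I*s - 48*I)/(s*(s + 5*I))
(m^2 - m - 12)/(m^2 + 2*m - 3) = (m - 4)/(m - 1)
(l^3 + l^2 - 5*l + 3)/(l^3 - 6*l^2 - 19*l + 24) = (l - 1)/(l - 8)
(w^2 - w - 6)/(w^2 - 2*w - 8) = (w - 3)/(w - 4)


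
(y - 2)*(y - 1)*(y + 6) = y^3 + 3*y^2 - 16*y + 12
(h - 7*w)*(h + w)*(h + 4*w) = h^3 - 2*h^2*w - 31*h*w^2 - 28*w^3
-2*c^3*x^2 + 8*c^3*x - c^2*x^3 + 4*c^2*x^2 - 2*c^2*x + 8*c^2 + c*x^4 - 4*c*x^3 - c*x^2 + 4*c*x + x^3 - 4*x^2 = (-2*c + x)*(c + x)*(x - 4)*(c*x + 1)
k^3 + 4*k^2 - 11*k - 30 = (k - 3)*(k + 2)*(k + 5)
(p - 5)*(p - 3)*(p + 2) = p^3 - 6*p^2 - p + 30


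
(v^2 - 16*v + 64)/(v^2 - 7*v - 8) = (v - 8)/(v + 1)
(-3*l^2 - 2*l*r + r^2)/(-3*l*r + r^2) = (l + r)/r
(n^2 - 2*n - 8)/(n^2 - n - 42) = (-n^2 + 2*n + 8)/(-n^2 + n + 42)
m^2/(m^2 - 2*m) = m/(m - 2)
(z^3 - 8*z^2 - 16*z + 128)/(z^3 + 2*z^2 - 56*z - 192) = (z - 4)/(z + 6)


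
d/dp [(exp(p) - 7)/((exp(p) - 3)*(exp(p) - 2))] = (-exp(2*p) + 14*exp(p) - 29)*exp(p)/(exp(4*p) - 10*exp(3*p) + 37*exp(2*p) - 60*exp(p) + 36)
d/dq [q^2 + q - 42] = 2*q + 1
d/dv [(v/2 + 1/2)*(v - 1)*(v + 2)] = 3*v^2/2 + 2*v - 1/2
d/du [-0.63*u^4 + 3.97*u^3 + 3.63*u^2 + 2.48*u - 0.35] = -2.52*u^3 + 11.91*u^2 + 7.26*u + 2.48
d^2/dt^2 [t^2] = 2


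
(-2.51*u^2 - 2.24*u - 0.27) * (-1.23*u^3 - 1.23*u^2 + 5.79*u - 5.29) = 3.0873*u^5 + 5.8425*u^4 - 11.4456*u^3 + 0.640399999999998*u^2 + 10.2863*u + 1.4283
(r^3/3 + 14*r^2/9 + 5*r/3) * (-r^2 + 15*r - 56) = -r^5/3 + 31*r^4/9 + 3*r^3 - 559*r^2/9 - 280*r/3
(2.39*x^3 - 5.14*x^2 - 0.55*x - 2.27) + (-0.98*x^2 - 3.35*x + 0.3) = 2.39*x^3 - 6.12*x^2 - 3.9*x - 1.97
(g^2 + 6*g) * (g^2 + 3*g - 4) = g^4 + 9*g^3 + 14*g^2 - 24*g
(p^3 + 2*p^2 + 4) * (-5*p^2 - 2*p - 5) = -5*p^5 - 12*p^4 - 9*p^3 - 30*p^2 - 8*p - 20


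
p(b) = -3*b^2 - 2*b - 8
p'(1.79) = -12.74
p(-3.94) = -46.69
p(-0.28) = -7.68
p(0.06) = -8.13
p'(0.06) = -2.36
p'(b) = -6*b - 2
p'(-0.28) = -0.32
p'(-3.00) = 16.00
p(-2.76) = -25.33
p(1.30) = -15.67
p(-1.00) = -9.00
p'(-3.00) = 16.00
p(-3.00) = -29.00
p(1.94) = -23.17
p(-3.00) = -29.00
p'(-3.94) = 21.64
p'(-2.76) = 14.56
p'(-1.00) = 4.00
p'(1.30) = -9.80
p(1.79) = -21.19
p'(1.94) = -13.64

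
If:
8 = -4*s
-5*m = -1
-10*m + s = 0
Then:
No Solution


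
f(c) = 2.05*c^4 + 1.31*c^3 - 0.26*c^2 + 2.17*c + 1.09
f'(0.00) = 2.17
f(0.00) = 1.09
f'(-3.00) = -182.30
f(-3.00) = 122.92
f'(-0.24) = 2.41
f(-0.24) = 0.54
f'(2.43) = 141.77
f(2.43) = 95.10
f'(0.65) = 5.74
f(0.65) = 3.12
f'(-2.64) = -119.94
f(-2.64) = 69.02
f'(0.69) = 6.38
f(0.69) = 3.36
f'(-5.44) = -1198.81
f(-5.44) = 1566.05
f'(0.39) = 3.05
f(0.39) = 2.02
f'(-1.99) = -45.85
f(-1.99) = 17.57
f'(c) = 8.2*c^3 + 3.93*c^2 - 0.52*c + 2.17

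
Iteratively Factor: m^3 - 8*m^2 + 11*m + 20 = (m + 1)*(m^2 - 9*m + 20) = (m - 4)*(m + 1)*(m - 5)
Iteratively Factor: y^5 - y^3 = (y - 1)*(y^4 + y^3) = y*(y - 1)*(y^3 + y^2) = y^2*(y - 1)*(y^2 + y) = y^3*(y - 1)*(y + 1)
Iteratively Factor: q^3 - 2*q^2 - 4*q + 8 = (q - 2)*(q^2 - 4) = (q - 2)*(q + 2)*(q - 2)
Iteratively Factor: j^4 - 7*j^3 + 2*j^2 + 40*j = (j)*(j^3 - 7*j^2 + 2*j + 40) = j*(j - 5)*(j^2 - 2*j - 8) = j*(j - 5)*(j - 4)*(j + 2)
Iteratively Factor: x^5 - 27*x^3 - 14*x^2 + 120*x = (x + 4)*(x^4 - 4*x^3 - 11*x^2 + 30*x) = x*(x + 4)*(x^3 - 4*x^2 - 11*x + 30) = x*(x - 2)*(x + 4)*(x^2 - 2*x - 15) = x*(x - 2)*(x + 3)*(x + 4)*(x - 5)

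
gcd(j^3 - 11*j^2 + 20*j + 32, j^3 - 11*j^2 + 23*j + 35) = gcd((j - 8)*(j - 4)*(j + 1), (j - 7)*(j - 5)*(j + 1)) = j + 1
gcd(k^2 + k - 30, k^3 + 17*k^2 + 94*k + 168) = k + 6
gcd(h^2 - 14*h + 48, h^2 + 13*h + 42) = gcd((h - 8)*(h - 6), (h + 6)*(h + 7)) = 1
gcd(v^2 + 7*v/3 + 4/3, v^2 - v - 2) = v + 1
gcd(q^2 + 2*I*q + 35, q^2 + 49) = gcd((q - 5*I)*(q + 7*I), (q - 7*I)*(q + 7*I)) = q + 7*I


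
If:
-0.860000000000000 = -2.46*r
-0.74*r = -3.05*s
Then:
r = 0.35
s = 0.08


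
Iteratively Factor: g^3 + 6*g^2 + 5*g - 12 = (g - 1)*(g^2 + 7*g + 12) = (g - 1)*(g + 4)*(g + 3)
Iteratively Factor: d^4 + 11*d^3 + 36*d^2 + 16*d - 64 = (d + 4)*(d^3 + 7*d^2 + 8*d - 16) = (d - 1)*(d + 4)*(d^2 + 8*d + 16) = (d - 1)*(d + 4)^2*(d + 4)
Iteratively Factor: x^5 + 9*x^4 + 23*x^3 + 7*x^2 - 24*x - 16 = (x - 1)*(x^4 + 10*x^3 + 33*x^2 + 40*x + 16) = (x - 1)*(x + 4)*(x^3 + 6*x^2 + 9*x + 4) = (x - 1)*(x + 1)*(x + 4)*(x^2 + 5*x + 4) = (x - 1)*(x + 1)^2*(x + 4)*(x + 4)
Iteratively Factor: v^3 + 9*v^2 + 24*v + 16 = (v + 4)*(v^2 + 5*v + 4) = (v + 4)^2*(v + 1)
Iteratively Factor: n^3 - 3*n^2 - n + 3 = (n - 1)*(n^2 - 2*n - 3) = (n - 3)*(n - 1)*(n + 1)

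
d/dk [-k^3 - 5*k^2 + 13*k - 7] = -3*k^2 - 10*k + 13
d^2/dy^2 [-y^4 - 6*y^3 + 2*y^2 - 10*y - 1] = -12*y^2 - 36*y + 4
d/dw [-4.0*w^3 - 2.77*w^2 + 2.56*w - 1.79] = -12.0*w^2 - 5.54*w + 2.56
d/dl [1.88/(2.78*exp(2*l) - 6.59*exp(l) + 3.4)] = (12.3892 - 10.4528*exp(l))*exp(l)/(2.78*exp(2*l) - 6.59*exp(l) + 3.4)^2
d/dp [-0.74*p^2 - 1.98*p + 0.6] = -1.48*p - 1.98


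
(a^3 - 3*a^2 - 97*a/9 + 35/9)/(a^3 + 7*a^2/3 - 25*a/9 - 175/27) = 3*(3*a^2 - 16*a + 5)/(9*a^2 - 25)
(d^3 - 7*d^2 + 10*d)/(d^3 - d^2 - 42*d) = (-d^2 + 7*d - 10)/(-d^2 + d + 42)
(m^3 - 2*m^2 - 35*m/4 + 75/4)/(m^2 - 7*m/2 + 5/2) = (2*m^2 + m - 15)/(2*(m - 1))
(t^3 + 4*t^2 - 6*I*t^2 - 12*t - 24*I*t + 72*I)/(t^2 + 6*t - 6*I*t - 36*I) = t - 2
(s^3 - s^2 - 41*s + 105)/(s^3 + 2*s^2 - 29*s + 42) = (s - 5)/(s - 2)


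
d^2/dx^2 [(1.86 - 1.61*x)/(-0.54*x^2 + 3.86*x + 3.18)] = ((14.438 - 5.2164*x)*(-0.54*x^2 + 3.86*x + 3.18) - (1.08*x - 3.86)*(1.61*x - 1.86)*(2.16*x - 7.72))/(-0.54*x^2 + 3.86*x + 3.18)^3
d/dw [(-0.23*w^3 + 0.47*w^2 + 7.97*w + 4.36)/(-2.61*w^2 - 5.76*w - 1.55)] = (0.6003*w^4 + 2.6496*w^3 + 19.164*w^2 + 21.3022*w + 12.7601)/(6.8121*w^4 + 30.0672*w^3 + 41.2686*w^2 + 17.856*w + 2.4025)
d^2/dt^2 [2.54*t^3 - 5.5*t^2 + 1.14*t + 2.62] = 15.24*t - 11.0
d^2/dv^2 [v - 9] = 0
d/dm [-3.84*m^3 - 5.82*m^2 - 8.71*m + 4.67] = -11.52*m^2 - 11.64*m - 8.71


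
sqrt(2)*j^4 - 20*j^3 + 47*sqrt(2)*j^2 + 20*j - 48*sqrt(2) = (j - 1)*(j - 6*sqrt(2))*(j - 4*sqrt(2))*(sqrt(2)*j + sqrt(2))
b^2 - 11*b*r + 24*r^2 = (b - 8*r)*(b - 3*r)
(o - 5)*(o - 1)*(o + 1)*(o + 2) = o^4 - 3*o^3 - 11*o^2 + 3*o + 10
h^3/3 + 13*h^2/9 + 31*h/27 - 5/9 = (h/3 + 1)*(h - 1/3)*(h + 5/3)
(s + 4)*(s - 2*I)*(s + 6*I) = s^3 + 4*s^2 + 4*I*s^2 + 12*s + 16*I*s + 48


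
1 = 1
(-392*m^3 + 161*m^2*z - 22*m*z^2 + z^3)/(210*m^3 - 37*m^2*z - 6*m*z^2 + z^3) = (56*m^2 - 15*m*z + z^2)/(-30*m^2 + m*z + z^2)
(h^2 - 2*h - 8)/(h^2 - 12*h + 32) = (h + 2)/(h - 8)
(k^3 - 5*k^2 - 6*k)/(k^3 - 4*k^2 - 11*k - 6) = k/(k + 1)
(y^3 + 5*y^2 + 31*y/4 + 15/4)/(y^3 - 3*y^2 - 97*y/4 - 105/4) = (y + 1)/(y - 7)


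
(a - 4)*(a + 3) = a^2 - a - 12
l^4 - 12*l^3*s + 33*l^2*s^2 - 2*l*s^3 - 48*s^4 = (l - 8*s)*(l - 3*s)*(l - 2*s)*(l + s)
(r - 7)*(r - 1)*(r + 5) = r^3 - 3*r^2 - 33*r + 35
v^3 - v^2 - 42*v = v*(v - 7)*(v + 6)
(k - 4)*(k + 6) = k^2 + 2*k - 24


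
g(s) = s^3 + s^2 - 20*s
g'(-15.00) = 625.00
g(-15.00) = -2850.00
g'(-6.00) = 76.00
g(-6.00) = -60.00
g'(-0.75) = -19.81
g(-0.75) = 15.14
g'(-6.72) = 102.04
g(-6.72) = -123.91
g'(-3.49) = 9.56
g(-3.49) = 39.47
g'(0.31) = -19.09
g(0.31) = -6.07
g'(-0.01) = -20.02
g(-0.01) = 0.20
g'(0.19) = -19.51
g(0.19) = -3.76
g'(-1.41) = -16.86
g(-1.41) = 27.38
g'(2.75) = 8.19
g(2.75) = -26.64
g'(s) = 3*s^2 + 2*s - 20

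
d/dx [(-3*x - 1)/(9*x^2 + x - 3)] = (-27*x^2 - 3*x + (3*x + 1)*(18*x + 1) + 9)/(9*x^2 + x - 3)^2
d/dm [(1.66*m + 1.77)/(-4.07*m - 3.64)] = (4.727305*m + 4.22786)/(4.07*m + 3.64)^3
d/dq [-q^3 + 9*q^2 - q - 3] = -3*q^2 + 18*q - 1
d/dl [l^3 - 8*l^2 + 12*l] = 3*l^2 - 16*l + 12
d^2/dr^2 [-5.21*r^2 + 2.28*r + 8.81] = -10.4200000000000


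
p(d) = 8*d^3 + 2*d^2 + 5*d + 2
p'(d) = 24*d^2 + 4*d + 5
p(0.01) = 2.05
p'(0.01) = 5.04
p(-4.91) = -921.30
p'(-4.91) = 563.95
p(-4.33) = -631.61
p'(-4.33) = 437.65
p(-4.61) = -762.32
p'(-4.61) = 496.61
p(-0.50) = -1.00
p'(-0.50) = 9.00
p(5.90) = 1744.15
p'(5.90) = 864.04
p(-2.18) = -82.28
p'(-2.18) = 110.34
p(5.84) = 1692.82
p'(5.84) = 846.89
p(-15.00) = -26623.00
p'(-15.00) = 5345.00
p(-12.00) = -13594.00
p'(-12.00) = 3413.00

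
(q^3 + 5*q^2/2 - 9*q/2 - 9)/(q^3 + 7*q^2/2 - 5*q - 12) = (q + 3)/(q + 4)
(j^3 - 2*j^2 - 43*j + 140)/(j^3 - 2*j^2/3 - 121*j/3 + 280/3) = 3*(j - 4)/(3*j - 8)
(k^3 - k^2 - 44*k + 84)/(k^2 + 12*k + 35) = (k^2 - 8*k + 12)/(k + 5)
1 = 1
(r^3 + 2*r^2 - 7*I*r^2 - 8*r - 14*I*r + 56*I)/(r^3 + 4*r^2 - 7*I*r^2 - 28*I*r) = (r - 2)/r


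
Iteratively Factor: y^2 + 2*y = (y + 2)*(y)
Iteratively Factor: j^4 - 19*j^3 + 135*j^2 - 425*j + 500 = (j - 5)*(j^3 - 14*j^2 + 65*j - 100) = (j - 5)*(j - 4)*(j^2 - 10*j + 25) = (j - 5)^2*(j - 4)*(j - 5)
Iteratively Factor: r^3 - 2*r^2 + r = (r - 1)*(r^2 - r) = r*(r - 1)*(r - 1)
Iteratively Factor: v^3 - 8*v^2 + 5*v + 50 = (v - 5)*(v^2 - 3*v - 10) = (v - 5)^2*(v + 2)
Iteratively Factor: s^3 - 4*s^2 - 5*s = (s - 5)*(s^2 + s) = (s - 5)*(s + 1)*(s)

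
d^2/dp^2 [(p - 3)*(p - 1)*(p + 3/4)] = 6*p - 13/2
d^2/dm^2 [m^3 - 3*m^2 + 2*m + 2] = 6*m - 6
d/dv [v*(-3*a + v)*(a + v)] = -3*a^2 - 4*a*v + 3*v^2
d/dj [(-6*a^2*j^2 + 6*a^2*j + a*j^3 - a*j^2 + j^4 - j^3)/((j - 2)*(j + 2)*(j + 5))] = (6*a^2*j^4 - 12*a^2*j^3 - 6*a^2*j^2 + 240*a^2*j - 120*a^2 + 6*a*j^4 - 8*a*j^3 - 56*a*j^2 + 40*a*j + j^6 + 10*j^5 - 17*j^4 - 72*j^3 + 60*j^2)/(j^6 + 10*j^5 + 17*j^4 - 80*j^3 - 184*j^2 + 160*j + 400)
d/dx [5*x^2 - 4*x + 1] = 10*x - 4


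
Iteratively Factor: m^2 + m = (m)*(m + 1)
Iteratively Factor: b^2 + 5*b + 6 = (b + 3)*(b + 2)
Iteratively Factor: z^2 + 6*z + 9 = (z + 3)*(z + 3)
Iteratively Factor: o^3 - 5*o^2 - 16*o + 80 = (o + 4)*(o^2 - 9*o + 20) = (o - 5)*(o + 4)*(o - 4)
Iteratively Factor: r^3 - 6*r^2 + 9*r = (r)*(r^2 - 6*r + 9) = r*(r - 3)*(r - 3)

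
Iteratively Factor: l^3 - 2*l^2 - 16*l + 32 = (l - 4)*(l^2 + 2*l - 8) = (l - 4)*(l + 4)*(l - 2)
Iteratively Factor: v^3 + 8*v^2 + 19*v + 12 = (v + 1)*(v^2 + 7*v + 12) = (v + 1)*(v + 3)*(v + 4)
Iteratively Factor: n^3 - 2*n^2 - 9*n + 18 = (n - 3)*(n^2 + n - 6) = (n - 3)*(n + 3)*(n - 2)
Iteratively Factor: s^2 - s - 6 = (s + 2)*(s - 3)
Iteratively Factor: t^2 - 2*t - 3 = (t - 3)*(t + 1)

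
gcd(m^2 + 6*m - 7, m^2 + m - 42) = m + 7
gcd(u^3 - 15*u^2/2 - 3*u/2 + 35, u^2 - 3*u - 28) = u - 7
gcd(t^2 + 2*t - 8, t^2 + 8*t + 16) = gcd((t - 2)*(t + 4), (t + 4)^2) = t + 4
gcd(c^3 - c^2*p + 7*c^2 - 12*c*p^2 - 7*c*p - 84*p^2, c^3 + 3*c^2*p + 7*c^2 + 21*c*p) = c^2 + 3*c*p + 7*c + 21*p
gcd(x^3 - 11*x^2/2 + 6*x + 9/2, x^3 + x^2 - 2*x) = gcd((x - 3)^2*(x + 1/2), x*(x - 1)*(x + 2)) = 1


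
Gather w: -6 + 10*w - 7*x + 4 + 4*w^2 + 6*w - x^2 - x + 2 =4*w^2 + 16*w - x^2 - 8*x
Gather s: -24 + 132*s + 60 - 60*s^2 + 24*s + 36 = -60*s^2 + 156*s + 72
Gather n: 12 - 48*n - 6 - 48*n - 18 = -96*n - 12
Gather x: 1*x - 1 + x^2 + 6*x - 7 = x^2 + 7*x - 8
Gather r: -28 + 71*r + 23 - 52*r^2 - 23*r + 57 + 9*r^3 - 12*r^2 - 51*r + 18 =9*r^3 - 64*r^2 - 3*r + 70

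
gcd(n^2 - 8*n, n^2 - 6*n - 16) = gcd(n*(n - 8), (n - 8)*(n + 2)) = n - 8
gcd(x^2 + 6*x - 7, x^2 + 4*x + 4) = 1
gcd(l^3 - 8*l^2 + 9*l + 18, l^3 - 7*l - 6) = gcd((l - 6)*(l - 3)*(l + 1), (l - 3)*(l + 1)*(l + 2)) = l^2 - 2*l - 3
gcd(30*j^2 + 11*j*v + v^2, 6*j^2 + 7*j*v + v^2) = 6*j + v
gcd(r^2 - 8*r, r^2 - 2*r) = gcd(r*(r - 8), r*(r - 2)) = r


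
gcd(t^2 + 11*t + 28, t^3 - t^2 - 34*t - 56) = t + 4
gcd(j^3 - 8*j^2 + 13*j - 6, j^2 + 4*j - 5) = j - 1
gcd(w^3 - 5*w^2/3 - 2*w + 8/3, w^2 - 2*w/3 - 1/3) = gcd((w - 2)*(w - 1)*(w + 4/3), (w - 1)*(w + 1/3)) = w - 1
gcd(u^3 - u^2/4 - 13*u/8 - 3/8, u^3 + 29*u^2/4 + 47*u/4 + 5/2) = u + 1/4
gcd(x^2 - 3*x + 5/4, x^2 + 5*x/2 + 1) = 1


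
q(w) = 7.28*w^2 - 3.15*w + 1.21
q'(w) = 14.56*w - 3.15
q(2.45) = 37.19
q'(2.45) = 32.52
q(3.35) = 72.36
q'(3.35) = 45.63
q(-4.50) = 162.80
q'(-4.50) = -68.67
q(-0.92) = 10.27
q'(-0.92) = -16.55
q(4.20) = 116.40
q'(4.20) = 58.00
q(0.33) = 0.96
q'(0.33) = 1.65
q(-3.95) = 127.24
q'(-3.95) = -60.66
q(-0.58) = 5.49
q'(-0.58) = -11.59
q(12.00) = 1011.73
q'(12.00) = 171.57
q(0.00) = 1.21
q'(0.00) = -3.15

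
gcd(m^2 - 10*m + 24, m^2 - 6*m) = m - 6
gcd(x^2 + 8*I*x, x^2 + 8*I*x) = x^2 + 8*I*x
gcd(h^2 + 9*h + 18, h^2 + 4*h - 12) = h + 6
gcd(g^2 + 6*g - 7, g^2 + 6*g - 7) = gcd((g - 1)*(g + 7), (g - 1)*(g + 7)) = g^2 + 6*g - 7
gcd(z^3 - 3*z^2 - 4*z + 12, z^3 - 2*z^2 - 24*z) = 1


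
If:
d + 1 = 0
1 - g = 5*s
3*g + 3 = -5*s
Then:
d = -1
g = -2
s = 3/5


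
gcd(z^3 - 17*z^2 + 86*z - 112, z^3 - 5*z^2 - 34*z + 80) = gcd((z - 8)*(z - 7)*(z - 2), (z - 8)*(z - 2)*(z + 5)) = z^2 - 10*z + 16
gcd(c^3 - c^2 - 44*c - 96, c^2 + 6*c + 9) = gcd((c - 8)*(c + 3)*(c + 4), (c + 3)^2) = c + 3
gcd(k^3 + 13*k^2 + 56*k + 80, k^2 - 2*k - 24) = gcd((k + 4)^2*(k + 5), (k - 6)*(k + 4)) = k + 4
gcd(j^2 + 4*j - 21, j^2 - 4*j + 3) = j - 3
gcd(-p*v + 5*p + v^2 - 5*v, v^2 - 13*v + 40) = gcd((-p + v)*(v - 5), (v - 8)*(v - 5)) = v - 5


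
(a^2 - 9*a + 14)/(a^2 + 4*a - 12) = (a - 7)/(a + 6)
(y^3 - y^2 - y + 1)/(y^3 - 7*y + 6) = (y^2 - 1)/(y^2 + y - 6)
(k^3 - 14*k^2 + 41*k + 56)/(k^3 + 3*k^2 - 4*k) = (k^3 - 14*k^2 + 41*k + 56)/(k*(k^2 + 3*k - 4))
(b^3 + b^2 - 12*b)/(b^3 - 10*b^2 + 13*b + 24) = b*(b + 4)/(b^2 - 7*b - 8)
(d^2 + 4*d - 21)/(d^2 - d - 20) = (-d^2 - 4*d + 21)/(-d^2 + d + 20)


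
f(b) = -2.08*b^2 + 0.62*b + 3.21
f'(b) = 0.62 - 4.16*b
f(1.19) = 1.00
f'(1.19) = -4.33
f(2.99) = -13.53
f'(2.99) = -11.82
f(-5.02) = -52.32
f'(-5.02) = 21.50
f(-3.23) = -20.49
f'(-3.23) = 14.06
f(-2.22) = -8.42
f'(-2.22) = 9.86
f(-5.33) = -59.19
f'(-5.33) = 22.79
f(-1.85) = -5.06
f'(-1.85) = 8.32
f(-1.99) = -6.26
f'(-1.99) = 8.90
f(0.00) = 3.21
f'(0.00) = 0.62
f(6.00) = -67.95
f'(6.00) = -24.34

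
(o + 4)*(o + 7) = o^2 + 11*o + 28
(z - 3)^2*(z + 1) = z^3 - 5*z^2 + 3*z + 9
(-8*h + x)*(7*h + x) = -56*h^2 - h*x + x^2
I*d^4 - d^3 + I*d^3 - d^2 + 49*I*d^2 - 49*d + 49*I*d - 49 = (d - 7*I)*(d + I)*(d + 7*I)*(I*d + I)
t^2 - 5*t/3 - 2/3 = (t - 2)*(t + 1/3)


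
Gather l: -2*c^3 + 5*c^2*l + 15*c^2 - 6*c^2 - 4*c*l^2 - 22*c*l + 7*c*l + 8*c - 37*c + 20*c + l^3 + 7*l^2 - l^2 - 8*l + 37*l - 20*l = -2*c^3 + 9*c^2 - 9*c + l^3 + l^2*(6 - 4*c) + l*(5*c^2 - 15*c + 9)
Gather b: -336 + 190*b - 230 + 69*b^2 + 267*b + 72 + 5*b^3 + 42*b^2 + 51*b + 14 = 5*b^3 + 111*b^2 + 508*b - 480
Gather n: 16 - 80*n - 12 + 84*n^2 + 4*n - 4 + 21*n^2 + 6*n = 105*n^2 - 70*n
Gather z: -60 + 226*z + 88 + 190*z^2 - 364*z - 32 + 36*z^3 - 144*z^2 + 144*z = 36*z^3 + 46*z^2 + 6*z - 4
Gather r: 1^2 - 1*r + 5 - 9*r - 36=-10*r - 30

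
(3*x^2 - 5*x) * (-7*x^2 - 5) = -21*x^4 + 35*x^3 - 15*x^2 + 25*x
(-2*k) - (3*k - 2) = 2 - 5*k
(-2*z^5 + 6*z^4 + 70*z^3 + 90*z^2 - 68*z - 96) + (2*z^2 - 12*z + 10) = -2*z^5 + 6*z^4 + 70*z^3 + 92*z^2 - 80*z - 86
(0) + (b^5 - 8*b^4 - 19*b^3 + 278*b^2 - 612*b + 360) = b^5 - 8*b^4 - 19*b^3 + 278*b^2 - 612*b + 360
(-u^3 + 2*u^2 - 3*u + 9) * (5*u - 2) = -5*u^4 + 12*u^3 - 19*u^2 + 51*u - 18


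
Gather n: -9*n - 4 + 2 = -9*n - 2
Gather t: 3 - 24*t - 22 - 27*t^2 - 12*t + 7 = -27*t^2 - 36*t - 12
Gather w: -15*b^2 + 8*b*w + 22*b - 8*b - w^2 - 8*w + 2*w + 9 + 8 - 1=-15*b^2 + 14*b - w^2 + w*(8*b - 6) + 16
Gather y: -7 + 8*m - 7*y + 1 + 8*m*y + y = 8*m + y*(8*m - 6) - 6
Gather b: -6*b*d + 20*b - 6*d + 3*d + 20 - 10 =b*(20 - 6*d) - 3*d + 10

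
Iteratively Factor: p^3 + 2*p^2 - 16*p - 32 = (p - 4)*(p^2 + 6*p + 8) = (p - 4)*(p + 2)*(p + 4)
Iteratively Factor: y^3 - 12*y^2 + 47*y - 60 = (y - 4)*(y^2 - 8*y + 15) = (y - 5)*(y - 4)*(y - 3)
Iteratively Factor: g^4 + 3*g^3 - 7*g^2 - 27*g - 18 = (g + 2)*(g^3 + g^2 - 9*g - 9) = (g + 1)*(g + 2)*(g^2 - 9) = (g - 3)*(g + 1)*(g + 2)*(g + 3)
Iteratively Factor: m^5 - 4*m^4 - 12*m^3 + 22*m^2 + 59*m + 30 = (m - 5)*(m^4 + m^3 - 7*m^2 - 13*m - 6) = (m - 5)*(m + 1)*(m^3 - 7*m - 6) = (m - 5)*(m + 1)*(m + 2)*(m^2 - 2*m - 3) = (m - 5)*(m - 3)*(m + 1)*(m + 2)*(m + 1)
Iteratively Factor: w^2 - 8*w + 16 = (w - 4)*(w - 4)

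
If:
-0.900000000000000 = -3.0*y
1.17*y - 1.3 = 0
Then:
No Solution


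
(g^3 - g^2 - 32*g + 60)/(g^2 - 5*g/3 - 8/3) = 3*(-g^3 + g^2 + 32*g - 60)/(-3*g^2 + 5*g + 8)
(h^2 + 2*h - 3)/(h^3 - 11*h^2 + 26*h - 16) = (h + 3)/(h^2 - 10*h + 16)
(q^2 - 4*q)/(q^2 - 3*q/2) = 2*(q - 4)/(2*q - 3)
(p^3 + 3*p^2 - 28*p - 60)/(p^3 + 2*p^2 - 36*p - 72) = (p - 5)/(p - 6)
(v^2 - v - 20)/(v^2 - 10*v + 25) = (v + 4)/(v - 5)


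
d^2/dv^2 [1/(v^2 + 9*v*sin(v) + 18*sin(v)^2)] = ((v^2 + 9*v*sin(v) + 18*sin(v)^2)*(9*v*sin(v) + 72*sin(v)^2 - 18*cos(v) - 38) + 2*(9*v*cos(v) + 2*v + 9*sin(v) + 18*sin(2*v))^2)/((v + 3*sin(v))^3*(v + 6*sin(v))^3)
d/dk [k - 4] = 1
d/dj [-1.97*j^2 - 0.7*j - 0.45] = -3.94*j - 0.7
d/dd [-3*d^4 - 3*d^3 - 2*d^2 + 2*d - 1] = -12*d^3 - 9*d^2 - 4*d + 2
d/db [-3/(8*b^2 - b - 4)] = 3*(16*b - 1)/(-8*b^2 + b + 4)^2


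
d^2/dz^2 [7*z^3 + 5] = 42*z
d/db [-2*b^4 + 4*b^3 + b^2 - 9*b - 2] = -8*b^3 + 12*b^2 + 2*b - 9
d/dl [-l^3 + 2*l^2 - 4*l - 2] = -3*l^2 + 4*l - 4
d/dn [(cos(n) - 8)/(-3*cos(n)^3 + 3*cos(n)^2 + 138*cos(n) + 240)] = -(2*cos(n) + 7)*sin(n)/(3*(cos(n) + 2)^2*(cos(n) + 5)^2)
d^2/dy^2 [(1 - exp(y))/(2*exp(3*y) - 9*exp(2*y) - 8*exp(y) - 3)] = (-16*exp(6*y) + 90*exp(5*y) - 343*exp(4*y) + 286*exp(3*y) + 432*exp(2*y) - 20*exp(y) - 33)*exp(y)/(8*exp(9*y) - 108*exp(8*y) + 390*exp(7*y) + 99*exp(6*y) - 1236*exp(5*y) - 2169*exp(4*y) - 1754*exp(3*y) - 819*exp(2*y) - 216*exp(y) - 27)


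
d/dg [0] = 0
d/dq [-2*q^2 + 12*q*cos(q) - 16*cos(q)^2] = -12*q*sin(q) - 4*q + 16*sin(2*q) + 12*cos(q)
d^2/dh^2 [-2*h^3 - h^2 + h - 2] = -12*h - 2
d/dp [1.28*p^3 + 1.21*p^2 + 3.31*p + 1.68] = 3.84*p^2 + 2.42*p + 3.31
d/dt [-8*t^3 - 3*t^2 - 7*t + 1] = -24*t^2 - 6*t - 7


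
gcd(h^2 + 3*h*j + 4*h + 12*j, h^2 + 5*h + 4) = h + 4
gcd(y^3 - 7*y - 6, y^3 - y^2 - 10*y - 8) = y^2 + 3*y + 2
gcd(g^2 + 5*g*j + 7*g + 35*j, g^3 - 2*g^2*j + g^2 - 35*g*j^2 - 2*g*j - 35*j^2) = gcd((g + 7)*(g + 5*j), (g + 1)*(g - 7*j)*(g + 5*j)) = g + 5*j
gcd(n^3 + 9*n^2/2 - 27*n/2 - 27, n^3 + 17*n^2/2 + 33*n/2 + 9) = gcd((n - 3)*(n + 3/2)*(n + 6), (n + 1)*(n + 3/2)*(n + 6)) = n^2 + 15*n/2 + 9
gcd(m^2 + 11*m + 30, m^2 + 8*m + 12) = m + 6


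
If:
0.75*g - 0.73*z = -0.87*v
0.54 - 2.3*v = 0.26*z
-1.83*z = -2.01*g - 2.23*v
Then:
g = -0.08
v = 0.22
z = 0.17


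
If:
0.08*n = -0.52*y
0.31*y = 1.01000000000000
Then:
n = -21.18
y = 3.26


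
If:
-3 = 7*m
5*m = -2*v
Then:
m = -3/7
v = 15/14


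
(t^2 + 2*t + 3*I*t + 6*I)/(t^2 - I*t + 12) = (t + 2)/(t - 4*I)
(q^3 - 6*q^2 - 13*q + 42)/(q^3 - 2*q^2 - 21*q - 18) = (q^2 - 9*q + 14)/(q^2 - 5*q - 6)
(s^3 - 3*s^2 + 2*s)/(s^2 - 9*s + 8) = s*(s - 2)/(s - 8)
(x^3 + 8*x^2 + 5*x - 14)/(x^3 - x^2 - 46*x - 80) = (x^2 + 6*x - 7)/(x^2 - 3*x - 40)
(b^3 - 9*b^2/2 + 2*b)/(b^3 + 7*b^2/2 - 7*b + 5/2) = b*(b - 4)/(b^2 + 4*b - 5)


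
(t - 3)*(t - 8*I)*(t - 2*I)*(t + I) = t^4 - 3*t^3 - 9*I*t^3 - 6*t^2 + 27*I*t^2 + 18*t - 16*I*t + 48*I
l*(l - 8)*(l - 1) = l^3 - 9*l^2 + 8*l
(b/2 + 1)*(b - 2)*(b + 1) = b^3/2 + b^2/2 - 2*b - 2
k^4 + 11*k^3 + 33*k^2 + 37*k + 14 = (k + 1)^2*(k + 2)*(k + 7)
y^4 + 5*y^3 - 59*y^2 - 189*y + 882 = (y - 6)*(y - 3)*(y + 7)^2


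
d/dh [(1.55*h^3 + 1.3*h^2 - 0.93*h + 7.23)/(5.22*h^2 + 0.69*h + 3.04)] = (8.091*h^4 + 2.139*h^3 + 19.8876*h^2 - 67.5772*h - 7.8159)/(27.2484*h^4 + 7.2036*h^3 + 32.2137*h^2 + 4.1952*h + 9.2416)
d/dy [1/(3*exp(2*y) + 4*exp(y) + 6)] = (-6*exp(y) - 4)*exp(y)/(3*exp(2*y) + 4*exp(y) + 6)^2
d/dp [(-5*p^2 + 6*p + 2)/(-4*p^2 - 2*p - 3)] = 2*(17*p^2 + 23*p - 7)/(16*p^4 + 16*p^3 + 28*p^2 + 12*p + 9)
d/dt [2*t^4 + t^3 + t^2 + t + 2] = 8*t^3 + 3*t^2 + 2*t + 1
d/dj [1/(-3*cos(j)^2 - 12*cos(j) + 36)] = -2*(cos(j) + 2)*sin(j)/(3*(cos(j)^2 + 4*cos(j) - 12)^2)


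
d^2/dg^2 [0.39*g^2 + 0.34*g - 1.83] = 0.780000000000000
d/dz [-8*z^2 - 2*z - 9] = -16*z - 2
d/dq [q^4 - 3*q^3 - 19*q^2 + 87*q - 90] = 4*q^3 - 9*q^2 - 38*q + 87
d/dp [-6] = 0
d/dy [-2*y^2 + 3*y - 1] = 3 - 4*y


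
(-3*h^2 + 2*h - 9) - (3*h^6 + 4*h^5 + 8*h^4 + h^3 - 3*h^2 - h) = -3*h^6 - 4*h^5 - 8*h^4 - h^3 + 3*h - 9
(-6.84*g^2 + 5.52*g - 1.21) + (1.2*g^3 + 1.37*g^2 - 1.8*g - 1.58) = 1.2*g^3 - 5.47*g^2 + 3.72*g - 2.79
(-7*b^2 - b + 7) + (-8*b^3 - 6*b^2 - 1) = -8*b^3 - 13*b^2 - b + 6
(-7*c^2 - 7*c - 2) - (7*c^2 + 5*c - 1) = -14*c^2 - 12*c - 1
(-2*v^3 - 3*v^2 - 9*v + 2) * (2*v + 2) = -4*v^4 - 10*v^3 - 24*v^2 - 14*v + 4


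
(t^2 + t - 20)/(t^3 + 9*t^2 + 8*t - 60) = (t - 4)/(t^2 + 4*t - 12)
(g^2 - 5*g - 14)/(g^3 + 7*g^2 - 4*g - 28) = (g - 7)/(g^2 + 5*g - 14)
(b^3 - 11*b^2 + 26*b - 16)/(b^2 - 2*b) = b - 9 + 8/b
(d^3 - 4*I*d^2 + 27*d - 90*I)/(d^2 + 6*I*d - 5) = (d^2 - 9*I*d - 18)/(d + I)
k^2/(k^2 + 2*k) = k/(k + 2)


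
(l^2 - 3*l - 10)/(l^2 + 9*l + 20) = (l^2 - 3*l - 10)/(l^2 + 9*l + 20)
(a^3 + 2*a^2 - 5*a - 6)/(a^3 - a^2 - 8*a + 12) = (a + 1)/(a - 2)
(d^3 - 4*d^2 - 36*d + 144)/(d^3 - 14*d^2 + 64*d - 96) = (d + 6)/(d - 4)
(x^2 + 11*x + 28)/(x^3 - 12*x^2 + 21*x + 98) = (x^2 + 11*x + 28)/(x^3 - 12*x^2 + 21*x + 98)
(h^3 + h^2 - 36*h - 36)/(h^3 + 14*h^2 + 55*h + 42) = (h - 6)/(h + 7)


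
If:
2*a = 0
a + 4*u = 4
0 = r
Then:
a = 0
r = 0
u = 1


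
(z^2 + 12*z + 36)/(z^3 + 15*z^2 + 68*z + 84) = (z + 6)/(z^2 + 9*z + 14)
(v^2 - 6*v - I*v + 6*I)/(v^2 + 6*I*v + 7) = (v - 6)/(v + 7*I)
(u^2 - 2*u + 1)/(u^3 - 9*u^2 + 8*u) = (u - 1)/(u*(u - 8))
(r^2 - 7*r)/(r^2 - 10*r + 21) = r/(r - 3)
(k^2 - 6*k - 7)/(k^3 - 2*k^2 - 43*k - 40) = (k - 7)/(k^2 - 3*k - 40)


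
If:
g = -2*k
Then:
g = -2*k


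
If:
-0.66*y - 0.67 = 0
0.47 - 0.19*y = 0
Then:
No Solution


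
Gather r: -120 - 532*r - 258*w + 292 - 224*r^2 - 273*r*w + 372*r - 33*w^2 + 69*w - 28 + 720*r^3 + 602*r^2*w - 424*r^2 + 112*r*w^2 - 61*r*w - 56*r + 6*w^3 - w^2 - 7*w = 720*r^3 + r^2*(602*w - 648) + r*(112*w^2 - 334*w - 216) + 6*w^3 - 34*w^2 - 196*w + 144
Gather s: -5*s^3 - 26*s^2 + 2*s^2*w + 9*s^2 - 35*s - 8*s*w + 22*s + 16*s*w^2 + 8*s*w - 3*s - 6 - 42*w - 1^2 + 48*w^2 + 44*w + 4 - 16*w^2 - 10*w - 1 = -5*s^3 + s^2*(2*w - 17) + s*(16*w^2 - 16) + 32*w^2 - 8*w - 4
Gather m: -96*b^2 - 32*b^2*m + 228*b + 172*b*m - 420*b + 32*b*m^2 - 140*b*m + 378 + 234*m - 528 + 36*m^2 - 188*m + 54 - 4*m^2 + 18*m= -96*b^2 - 192*b + m^2*(32*b + 32) + m*(-32*b^2 + 32*b + 64) - 96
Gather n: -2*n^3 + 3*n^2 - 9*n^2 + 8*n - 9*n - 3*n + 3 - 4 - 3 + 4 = -2*n^3 - 6*n^2 - 4*n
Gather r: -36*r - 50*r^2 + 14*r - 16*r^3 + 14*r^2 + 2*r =-16*r^3 - 36*r^2 - 20*r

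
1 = 1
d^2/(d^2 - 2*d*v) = d/(d - 2*v)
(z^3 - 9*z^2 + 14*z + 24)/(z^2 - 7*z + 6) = (z^2 - 3*z - 4)/(z - 1)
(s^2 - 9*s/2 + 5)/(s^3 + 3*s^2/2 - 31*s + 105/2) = (s - 2)/(s^2 + 4*s - 21)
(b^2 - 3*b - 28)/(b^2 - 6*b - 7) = (b + 4)/(b + 1)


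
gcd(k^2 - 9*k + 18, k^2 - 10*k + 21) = k - 3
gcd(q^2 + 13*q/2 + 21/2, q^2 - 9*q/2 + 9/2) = 1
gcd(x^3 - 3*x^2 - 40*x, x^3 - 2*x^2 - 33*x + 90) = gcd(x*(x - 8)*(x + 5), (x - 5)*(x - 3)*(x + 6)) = 1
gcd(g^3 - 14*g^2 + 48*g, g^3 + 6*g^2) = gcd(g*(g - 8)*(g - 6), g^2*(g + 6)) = g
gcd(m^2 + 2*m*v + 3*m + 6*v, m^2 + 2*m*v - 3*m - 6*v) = m + 2*v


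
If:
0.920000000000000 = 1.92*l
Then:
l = 0.48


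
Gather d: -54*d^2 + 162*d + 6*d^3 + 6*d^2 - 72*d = 6*d^3 - 48*d^2 + 90*d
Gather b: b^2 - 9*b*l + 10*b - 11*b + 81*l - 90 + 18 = b^2 + b*(-9*l - 1) + 81*l - 72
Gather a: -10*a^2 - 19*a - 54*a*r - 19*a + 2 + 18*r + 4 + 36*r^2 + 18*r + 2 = -10*a^2 + a*(-54*r - 38) + 36*r^2 + 36*r + 8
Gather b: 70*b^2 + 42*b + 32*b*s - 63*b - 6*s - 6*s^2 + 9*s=70*b^2 + b*(32*s - 21) - 6*s^2 + 3*s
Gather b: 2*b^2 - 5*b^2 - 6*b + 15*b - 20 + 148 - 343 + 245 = -3*b^2 + 9*b + 30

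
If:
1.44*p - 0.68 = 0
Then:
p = 0.47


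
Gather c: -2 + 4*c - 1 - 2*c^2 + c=-2*c^2 + 5*c - 3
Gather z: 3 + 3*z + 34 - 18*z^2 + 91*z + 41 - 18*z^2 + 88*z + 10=-36*z^2 + 182*z + 88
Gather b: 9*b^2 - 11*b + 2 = 9*b^2 - 11*b + 2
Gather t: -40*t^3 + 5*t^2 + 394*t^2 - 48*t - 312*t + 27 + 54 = -40*t^3 + 399*t^2 - 360*t + 81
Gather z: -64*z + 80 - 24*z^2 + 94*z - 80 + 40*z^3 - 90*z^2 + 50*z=40*z^3 - 114*z^2 + 80*z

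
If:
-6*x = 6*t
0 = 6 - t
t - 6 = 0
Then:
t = 6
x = -6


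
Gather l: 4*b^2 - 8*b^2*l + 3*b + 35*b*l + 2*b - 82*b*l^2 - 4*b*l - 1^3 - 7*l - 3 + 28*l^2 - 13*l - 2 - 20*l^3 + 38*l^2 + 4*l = 4*b^2 + 5*b - 20*l^3 + l^2*(66 - 82*b) + l*(-8*b^2 + 31*b - 16) - 6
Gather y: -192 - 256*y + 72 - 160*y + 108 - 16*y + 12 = -432*y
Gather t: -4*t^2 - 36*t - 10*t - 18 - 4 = -4*t^2 - 46*t - 22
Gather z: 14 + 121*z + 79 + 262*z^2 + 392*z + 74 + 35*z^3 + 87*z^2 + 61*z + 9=35*z^3 + 349*z^2 + 574*z + 176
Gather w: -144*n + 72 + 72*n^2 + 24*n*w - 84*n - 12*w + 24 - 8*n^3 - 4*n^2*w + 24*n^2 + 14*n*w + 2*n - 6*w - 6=-8*n^3 + 96*n^2 - 226*n + w*(-4*n^2 + 38*n - 18) + 90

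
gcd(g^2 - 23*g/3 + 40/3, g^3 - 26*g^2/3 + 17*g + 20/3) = g - 5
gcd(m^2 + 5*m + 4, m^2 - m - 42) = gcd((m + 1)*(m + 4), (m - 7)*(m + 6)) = 1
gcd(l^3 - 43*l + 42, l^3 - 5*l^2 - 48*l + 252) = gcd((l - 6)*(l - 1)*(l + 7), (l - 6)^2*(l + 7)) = l^2 + l - 42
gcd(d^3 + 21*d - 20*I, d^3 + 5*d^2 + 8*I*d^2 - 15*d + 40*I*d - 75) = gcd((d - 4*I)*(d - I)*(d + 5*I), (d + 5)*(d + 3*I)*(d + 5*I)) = d + 5*I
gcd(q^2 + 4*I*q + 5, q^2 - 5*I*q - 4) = q - I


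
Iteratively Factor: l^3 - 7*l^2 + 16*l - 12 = (l - 2)*(l^2 - 5*l + 6) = (l - 3)*(l - 2)*(l - 2)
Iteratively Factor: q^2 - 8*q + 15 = (q - 3)*(q - 5)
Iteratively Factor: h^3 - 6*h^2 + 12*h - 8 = (h - 2)*(h^2 - 4*h + 4) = (h - 2)^2*(h - 2)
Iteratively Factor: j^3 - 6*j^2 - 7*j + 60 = (j - 5)*(j^2 - j - 12) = (j - 5)*(j - 4)*(j + 3)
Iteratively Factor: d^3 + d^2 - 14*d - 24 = (d + 2)*(d^2 - d - 12) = (d + 2)*(d + 3)*(d - 4)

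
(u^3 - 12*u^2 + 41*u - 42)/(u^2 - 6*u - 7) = (u^2 - 5*u + 6)/(u + 1)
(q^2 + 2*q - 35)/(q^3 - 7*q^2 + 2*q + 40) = (q + 7)/(q^2 - 2*q - 8)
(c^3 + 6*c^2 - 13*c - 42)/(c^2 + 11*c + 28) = (c^2 - c - 6)/(c + 4)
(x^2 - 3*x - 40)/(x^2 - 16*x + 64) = (x + 5)/(x - 8)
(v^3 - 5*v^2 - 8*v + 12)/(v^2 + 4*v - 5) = (v^2 - 4*v - 12)/(v + 5)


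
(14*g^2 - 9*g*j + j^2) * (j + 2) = 14*g^2*j + 28*g^2 - 9*g*j^2 - 18*g*j + j^3 + 2*j^2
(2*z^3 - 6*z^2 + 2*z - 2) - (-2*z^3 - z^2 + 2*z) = 4*z^3 - 5*z^2 - 2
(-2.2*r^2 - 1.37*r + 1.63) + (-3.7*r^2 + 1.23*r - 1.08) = -5.9*r^2 - 0.14*r + 0.55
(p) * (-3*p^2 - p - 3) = -3*p^3 - p^2 - 3*p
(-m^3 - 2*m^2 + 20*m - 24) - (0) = -m^3 - 2*m^2 + 20*m - 24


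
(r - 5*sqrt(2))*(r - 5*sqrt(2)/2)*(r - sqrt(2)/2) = r^3 - 8*sqrt(2)*r^2 + 65*r/2 - 25*sqrt(2)/2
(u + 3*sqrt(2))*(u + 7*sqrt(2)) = u^2 + 10*sqrt(2)*u + 42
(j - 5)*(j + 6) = j^2 + j - 30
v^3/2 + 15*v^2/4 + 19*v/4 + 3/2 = (v/2 + 1/2)*(v + 1/2)*(v + 6)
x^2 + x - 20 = (x - 4)*(x + 5)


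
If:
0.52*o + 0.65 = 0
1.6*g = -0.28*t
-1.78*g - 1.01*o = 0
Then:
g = 0.71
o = -1.25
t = -4.05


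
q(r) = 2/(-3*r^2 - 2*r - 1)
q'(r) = 2*(6*r + 2)/(-3*r^2 - 2*r - 1)^2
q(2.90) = -0.06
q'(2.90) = 0.04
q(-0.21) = -2.81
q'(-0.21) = 2.92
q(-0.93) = -1.15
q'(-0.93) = -2.38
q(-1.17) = -0.72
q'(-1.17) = -1.31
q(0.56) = -0.65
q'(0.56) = 1.14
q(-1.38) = -0.51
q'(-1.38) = -0.80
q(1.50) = -0.19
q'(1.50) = 0.19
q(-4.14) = -0.05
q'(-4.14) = -0.02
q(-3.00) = -0.09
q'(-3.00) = -0.07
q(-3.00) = -0.09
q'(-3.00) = -0.07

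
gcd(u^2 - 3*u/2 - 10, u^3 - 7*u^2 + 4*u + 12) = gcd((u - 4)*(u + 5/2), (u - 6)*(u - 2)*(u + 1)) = 1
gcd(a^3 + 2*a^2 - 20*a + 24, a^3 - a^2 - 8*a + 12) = a^2 - 4*a + 4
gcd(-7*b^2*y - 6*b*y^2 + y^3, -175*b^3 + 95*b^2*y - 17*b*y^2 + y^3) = -7*b + y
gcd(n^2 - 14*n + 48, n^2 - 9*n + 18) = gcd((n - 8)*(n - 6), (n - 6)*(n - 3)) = n - 6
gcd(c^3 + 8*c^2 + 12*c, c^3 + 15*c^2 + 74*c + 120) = c + 6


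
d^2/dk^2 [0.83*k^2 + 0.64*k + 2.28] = 1.66000000000000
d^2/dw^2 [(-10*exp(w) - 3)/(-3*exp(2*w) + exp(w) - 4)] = (90*exp(4*w) + 138*exp(3*w) - 747*exp(2*w) - 101*exp(w) + 172)*exp(w)/(27*exp(6*w) - 27*exp(5*w) + 117*exp(4*w) - 73*exp(3*w) + 156*exp(2*w) - 48*exp(w) + 64)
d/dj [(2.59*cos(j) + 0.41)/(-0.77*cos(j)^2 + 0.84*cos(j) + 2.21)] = (1.9943*sin(j)^2 - 0.6314*cos(j) - 7.3738)*sin(j)/(-0.77*cos(j)^2 + 0.84*cos(j) + 2.21)^2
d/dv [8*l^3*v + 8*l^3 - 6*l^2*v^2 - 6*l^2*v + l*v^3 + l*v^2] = l*(8*l^2 - 12*l*v - 6*l + 3*v^2 + 2*v)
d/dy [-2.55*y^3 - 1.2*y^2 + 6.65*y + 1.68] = -7.65*y^2 - 2.4*y + 6.65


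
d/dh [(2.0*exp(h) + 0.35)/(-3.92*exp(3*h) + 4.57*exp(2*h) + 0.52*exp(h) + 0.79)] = (15.68*exp(3*h) - 5.024*exp(2*h) - 3.199*exp(h) + 1.398)*exp(h)/(15.3664*exp(6*h) - 35.8288*exp(5*h) + 16.8081*exp(4*h) - 1.4408*exp(3*h) + 7.491*exp(2*h) + 0.8216*exp(h) + 0.6241)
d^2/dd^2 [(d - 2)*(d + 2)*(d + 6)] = 6*d + 12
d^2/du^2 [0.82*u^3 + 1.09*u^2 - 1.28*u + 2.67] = 4.92*u + 2.18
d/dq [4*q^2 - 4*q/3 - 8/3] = 8*q - 4/3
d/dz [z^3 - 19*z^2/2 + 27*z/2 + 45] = 3*z^2 - 19*z + 27/2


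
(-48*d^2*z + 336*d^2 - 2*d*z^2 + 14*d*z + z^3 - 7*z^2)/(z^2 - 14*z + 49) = (-48*d^2 - 2*d*z + z^2)/(z - 7)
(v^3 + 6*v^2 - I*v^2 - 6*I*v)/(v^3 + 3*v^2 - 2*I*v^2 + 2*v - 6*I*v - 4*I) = v*(v^2 + v*(6 - I) - 6*I)/(v^3 + v^2*(3 - 2*I) + 2*v*(1 - 3*I) - 4*I)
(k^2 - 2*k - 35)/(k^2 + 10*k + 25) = (k - 7)/(k + 5)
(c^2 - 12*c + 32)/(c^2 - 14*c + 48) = (c - 4)/(c - 6)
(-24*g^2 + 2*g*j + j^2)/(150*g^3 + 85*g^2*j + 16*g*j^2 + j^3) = (-4*g + j)/(25*g^2 + 10*g*j + j^2)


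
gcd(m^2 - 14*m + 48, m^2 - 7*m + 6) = m - 6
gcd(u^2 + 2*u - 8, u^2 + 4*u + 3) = 1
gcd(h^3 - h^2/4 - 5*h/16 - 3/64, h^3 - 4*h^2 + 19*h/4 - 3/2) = 1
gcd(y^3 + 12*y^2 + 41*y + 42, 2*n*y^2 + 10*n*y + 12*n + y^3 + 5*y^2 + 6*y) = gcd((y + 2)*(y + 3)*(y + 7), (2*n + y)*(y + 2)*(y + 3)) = y^2 + 5*y + 6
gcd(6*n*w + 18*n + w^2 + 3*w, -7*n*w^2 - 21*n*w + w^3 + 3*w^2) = w + 3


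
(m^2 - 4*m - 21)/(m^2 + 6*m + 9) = (m - 7)/(m + 3)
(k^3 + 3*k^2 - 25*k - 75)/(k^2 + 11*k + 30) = (k^2 - 2*k - 15)/(k + 6)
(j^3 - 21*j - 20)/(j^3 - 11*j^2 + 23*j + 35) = (j + 4)/(j - 7)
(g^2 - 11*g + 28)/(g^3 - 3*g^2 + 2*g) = (g^2 - 11*g + 28)/(g*(g^2 - 3*g + 2))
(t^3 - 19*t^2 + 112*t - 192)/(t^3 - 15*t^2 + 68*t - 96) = (t - 8)/(t - 4)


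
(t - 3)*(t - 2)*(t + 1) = t^3 - 4*t^2 + t + 6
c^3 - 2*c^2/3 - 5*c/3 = c*(c - 5/3)*(c + 1)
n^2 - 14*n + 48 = (n - 8)*(n - 6)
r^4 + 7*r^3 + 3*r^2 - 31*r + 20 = (r - 1)^2*(r + 4)*(r + 5)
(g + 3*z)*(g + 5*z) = g^2 + 8*g*z + 15*z^2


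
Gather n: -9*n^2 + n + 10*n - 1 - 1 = -9*n^2 + 11*n - 2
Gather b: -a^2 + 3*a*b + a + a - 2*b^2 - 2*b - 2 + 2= -a^2 + 2*a - 2*b^2 + b*(3*a - 2)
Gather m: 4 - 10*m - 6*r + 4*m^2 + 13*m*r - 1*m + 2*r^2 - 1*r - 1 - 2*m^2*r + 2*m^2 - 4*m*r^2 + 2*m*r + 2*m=m^2*(6 - 2*r) + m*(-4*r^2 + 15*r - 9) + 2*r^2 - 7*r + 3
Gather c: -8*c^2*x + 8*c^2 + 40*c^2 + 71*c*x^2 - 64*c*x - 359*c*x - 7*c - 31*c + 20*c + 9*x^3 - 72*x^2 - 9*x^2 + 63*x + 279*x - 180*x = c^2*(48 - 8*x) + c*(71*x^2 - 423*x - 18) + 9*x^3 - 81*x^2 + 162*x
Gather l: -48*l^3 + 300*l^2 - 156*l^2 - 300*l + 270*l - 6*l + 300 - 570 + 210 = -48*l^3 + 144*l^2 - 36*l - 60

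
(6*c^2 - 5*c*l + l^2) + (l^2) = 6*c^2 - 5*c*l + 2*l^2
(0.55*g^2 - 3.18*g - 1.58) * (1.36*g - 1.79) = 0.748*g^3 - 5.3093*g^2 + 3.5434*g + 2.8282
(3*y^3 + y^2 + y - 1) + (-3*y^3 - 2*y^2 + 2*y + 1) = -y^2 + 3*y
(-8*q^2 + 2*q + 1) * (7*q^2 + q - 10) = -56*q^4 + 6*q^3 + 89*q^2 - 19*q - 10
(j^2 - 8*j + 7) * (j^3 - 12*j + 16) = j^5 - 8*j^4 - 5*j^3 + 112*j^2 - 212*j + 112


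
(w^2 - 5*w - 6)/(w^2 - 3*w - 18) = (w + 1)/(w + 3)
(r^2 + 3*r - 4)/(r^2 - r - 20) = (r - 1)/(r - 5)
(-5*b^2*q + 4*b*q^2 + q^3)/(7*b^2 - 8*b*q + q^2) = q*(5*b + q)/(-7*b + q)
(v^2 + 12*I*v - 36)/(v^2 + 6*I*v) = (v + 6*I)/v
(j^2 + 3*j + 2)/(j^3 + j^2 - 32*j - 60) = (j + 1)/(j^2 - j - 30)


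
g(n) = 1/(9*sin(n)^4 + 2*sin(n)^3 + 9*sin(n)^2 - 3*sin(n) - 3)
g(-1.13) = 0.09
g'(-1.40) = 0.04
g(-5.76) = -0.69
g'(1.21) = -0.15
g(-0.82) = 0.17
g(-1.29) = 0.07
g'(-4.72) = -0.00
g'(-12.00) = -12.68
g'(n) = (-36*sin(n)^3*cos(n) - 6*sin(n)^2*cos(n) - 18*sin(n)*cos(n) + 3*cos(n))/(9*sin(n)^4 + 2*sin(n)^3 + 9*sin(n)^2 - 3*sin(n) - 3)^2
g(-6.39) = -0.39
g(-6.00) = -0.33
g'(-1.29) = 0.07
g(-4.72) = 0.07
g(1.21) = 0.09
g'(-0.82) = 0.55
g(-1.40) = 0.07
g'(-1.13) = 0.13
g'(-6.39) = 0.73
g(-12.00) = -1.04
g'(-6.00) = -0.34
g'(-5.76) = -4.99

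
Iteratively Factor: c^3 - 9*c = (c + 3)*(c^2 - 3*c) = c*(c + 3)*(c - 3)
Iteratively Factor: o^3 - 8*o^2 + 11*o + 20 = (o - 5)*(o^2 - 3*o - 4) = (o - 5)*(o - 4)*(o + 1)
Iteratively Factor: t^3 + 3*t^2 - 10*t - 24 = (t - 3)*(t^2 + 6*t + 8) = (t - 3)*(t + 4)*(t + 2)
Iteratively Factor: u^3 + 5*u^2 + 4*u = (u + 1)*(u^2 + 4*u) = (u + 1)*(u + 4)*(u)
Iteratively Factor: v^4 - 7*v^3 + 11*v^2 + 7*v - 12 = (v - 1)*(v^3 - 6*v^2 + 5*v + 12) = (v - 4)*(v - 1)*(v^2 - 2*v - 3) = (v - 4)*(v - 3)*(v - 1)*(v + 1)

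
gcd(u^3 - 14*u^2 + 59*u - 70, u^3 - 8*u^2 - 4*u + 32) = u - 2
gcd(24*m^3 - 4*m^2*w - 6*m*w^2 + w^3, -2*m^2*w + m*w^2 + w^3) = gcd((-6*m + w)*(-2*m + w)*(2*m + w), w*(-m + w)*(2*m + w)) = 2*m + w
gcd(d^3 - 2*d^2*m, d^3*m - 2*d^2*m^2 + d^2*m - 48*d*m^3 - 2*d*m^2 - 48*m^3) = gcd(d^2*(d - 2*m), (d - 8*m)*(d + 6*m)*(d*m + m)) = 1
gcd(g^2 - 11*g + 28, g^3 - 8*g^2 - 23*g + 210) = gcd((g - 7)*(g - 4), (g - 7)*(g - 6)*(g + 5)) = g - 7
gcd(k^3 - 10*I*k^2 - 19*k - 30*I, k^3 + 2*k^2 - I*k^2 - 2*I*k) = 1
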